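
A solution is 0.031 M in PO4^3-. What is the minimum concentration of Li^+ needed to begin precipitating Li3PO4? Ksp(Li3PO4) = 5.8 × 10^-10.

Li3PO4(s) ⇌ 3 Li^+ + PO4^3-
Ksp = [Li^+]^3[PO4^3-]
Precipitation begins when Q = Ksp. With [PO4^3-] = 0.031 M:
5.8 × 10^-10 = (0.031) × [Li^+]^3
[Li^+] = (5.8 × 10^-10 / 3.1 × 10^-2)^(1/3) = 2.7 x 10^-3 M

[Li^+] ≈ 2.7 × 10^-3 M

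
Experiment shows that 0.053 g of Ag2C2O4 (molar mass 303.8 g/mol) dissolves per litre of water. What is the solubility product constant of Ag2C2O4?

Molar solubility s = (5.3 × 10^-2 g/L) / (303.8 g/mol) = 1.74 x 10^-4 M.
Ag2C2O4(s) ⇌ 2 Ag^+ + C2O4^2-
Let s = molar solubility. Then [Ag^+] = 2s and [C2O4^2-] = s.
Ksp = [Ag^+]^2[C2O4^2-]
So Ksp = (2s)^2 × s = 4s^3
With s = 1.74 × 10^-4: Ksp = 2.1 x 10^-11

Ksp = 2.1 × 10^-11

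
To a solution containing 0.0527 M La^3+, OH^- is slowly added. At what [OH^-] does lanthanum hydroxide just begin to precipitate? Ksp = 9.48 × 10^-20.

[OH^-] ≈ 1.22 × 10^-6 M

La(OH)3(s) ⇌ La^3+ + 3 OH^-
Ksp = [La^3+][OH^-]^3
Precipitation begins when Q = Ksp. With [La^3+] = 0.0527 M:
9.48 × 10^-20 = (0.0527) × [OH^-]^3
[OH^-] = (9.48 × 10^-20 / 5.27 x 10^-2)^(1/3) = 1.22 × 10^-6 M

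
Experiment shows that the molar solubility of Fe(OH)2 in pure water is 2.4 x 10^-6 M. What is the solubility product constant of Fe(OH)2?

Ksp = 5.5e-17

Fe(OH)2(s) ⇌ Fe^2+ + 2 OH^-
Let s = molar solubility. Then [Fe^2+] = s and [OH^-] = 2s.
Ksp = [Fe^2+][OH^-]^2
So Ksp = s × (2s)^2 = 4s^3
Ksp = 4 × (2.4 × 10^-6)^3 = 5.5 × 10^-17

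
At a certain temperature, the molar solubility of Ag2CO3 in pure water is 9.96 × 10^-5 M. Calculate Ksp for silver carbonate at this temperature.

Ag2CO3(s) ⇌ 2 Ag^+ + CO3^2-
For each mole of Ag2CO3 that dissolves: [Ag^+] = 2s, [CO3^2-] = s.
Ksp = [Ag^+]^2[CO3^2-]
Substituting: Ksp = (2s)^2s = 4s^3
With s = 9.96 × 10^-5: Ksp = 3.95 x 10^-12

Ksp ≈ 3.95e-12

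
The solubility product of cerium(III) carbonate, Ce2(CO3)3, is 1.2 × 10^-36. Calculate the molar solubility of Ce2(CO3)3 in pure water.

s ≈ 2.6e-8 M

Ce2(CO3)3(s) <=> 2 Ce^3+(aq) + 3 CO3^2-(aq)
Ksp = [Ce^3+]^2[CO3^2-]^3
For each mole of Ce2(CO3)3 that dissolves: [Ce^3+] = 2s, [CO3^2-] = 3s.
Substituting: Ksp = (2s)^2(3s)^3 = 108s^5
Solving, s = (1.2 × 10^-36/108)^(1/5) = 2.6 × 10^-8 M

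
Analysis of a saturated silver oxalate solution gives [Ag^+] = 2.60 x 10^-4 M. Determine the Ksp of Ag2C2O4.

Ksp = 8.79 × 10^-12

Ag2C2O4(s) <=> 2 Ag^+(aq) + C2O4^2-(aq)
Stoichiometry gives [C2O4^2-] = (1/2)[Ag^+] = 1.300 × 10^-4 M.
Ksp = [Ag^+]^2[C2O4^2-]
Ksp = (2.60 x 10^-4)^2 × 1.300 x 10^-4 = 8.79 x 10^-12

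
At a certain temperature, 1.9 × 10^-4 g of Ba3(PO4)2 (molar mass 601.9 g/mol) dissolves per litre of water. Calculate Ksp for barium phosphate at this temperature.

3.4 × 10^-31

Molar solubility s = (1.9 × 10^-4 g/L) / (601.9 g/mol) = 3.16 x 10^-7 M.
Ba3(PO4)2(s) <=> 3 Ba^2+ + 2 PO4^3-
With molar solubility s: [Ba^2+] = 3s, [PO4^3-] = 2s.
Ksp = [Ba^2+]^3[PO4^3-]^2
So Ksp = (3s)^3 × (2s)^2 = 108s^5
With s = 3.16 × 10^-7: Ksp = 3.4 × 10^-31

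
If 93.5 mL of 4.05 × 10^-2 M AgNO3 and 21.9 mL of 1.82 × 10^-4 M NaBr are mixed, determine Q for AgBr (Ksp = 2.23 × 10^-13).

Total volume = 93.5 + 21.9 = 115.4 mL.
[Ag^+] = 4.05 × 10^-2 × (93.5/115.4) = 3.281 x 10^-2 M
[Br^-] = 1.82 × 10^-4 × (21.9/115.4) = 3.454 × 10^-5 M
AgBr(s) <=> Ag^+(aq) + Br^-(aq), so Q = [Ag^+][Br^-]
Q = (3.281 × 10^-2)(3.454 × 10^-5) = 1.13 x 10^-6
Q > Ksp, so AgBr will precipitate.

Q ≈ 1.13e-6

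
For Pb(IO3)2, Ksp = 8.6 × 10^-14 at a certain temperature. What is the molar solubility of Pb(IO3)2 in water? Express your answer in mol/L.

Pb(IO3)2(s) ⇌ Pb^2+(aq) + 2 IO3^-(aq)
Ksp = [Pb^2+][IO3^-]^2
With molar solubility s: [Pb^2+] = s, [IO3^-] = 2s.
Ksp = s(2s)^2 = 4s^3
Solving, s = (8.6 × 10^-14/4)^(1/3) = 2.8 x 10^-5 M

s ≈ 2.8e-5 M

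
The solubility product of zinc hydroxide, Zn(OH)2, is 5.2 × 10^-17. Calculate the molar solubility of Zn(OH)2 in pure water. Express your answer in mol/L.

2.4 × 10^-6 M

Zn(OH)2(s) ⇌ Zn^2+(aq) + 2 OH^-(aq)
Ksp = [Zn^2+][OH^-]^2
Let s = molar solubility. Then [Zn^2+] = s and [OH^-] = 2s.
Substituting: Ksp = s(2s)^2 = 4s^3
Solving, s = (5.2 × 10^-17/4)^(1/3) = 2.4 × 10^-6 M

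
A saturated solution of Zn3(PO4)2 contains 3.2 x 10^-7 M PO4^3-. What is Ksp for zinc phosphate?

Zn3(PO4)2(s) ⇌ 3 Zn^2+(aq) + 2 PO4^3-(aq)
Stoichiometry gives [Zn^2+] = (3/2)[PO4^3-] = 4.80 × 10^-7 M.
Ksp = [Zn^2+]^3[PO4^3-]^2
Ksp = (4.80 × 10^-7)^3 × (3.2 × 10^-7)^2 = 1.1 × 10^-32

1.1e-32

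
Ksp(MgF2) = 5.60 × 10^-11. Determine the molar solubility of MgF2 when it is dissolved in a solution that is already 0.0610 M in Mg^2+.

MgF2(s) ⇌ Mg^2+(aq) + 2 F^-(aq)
Ksp = [Mg^2+][F^-]^2
Let s = moles of MgF2 that dissolve per litre. [Mg^2+] = 0.0610 + s ≈ 0.0610, [F^-] = 2s (Ksp is small, so little additional dissolves).
Ksp ≈ 0.0610 × (2s)^2
s = 1.51 x 10^-5 M
Check: s = 1.5 × 10^-5 ≪ 0.0610, so the approximation is valid.

s ≈ 1.51 × 10^-5 M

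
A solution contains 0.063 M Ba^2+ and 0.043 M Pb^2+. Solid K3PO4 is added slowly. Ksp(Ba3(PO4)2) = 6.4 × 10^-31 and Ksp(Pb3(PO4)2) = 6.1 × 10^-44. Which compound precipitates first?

Pb3(PO4)2

Each salt begins to precipitate when Q = Ksp, i.e. when [PO4^3-] reaches its threshold.
For Ba3(PO4)2: 6.4 × 10^-31 = (0.063)^3 × [PO4^3-]^2  ⇒  [PO4^3-] = 5.1 × 10^-14 M.
For Pb3(PO4)2: 6.1 × 10^-44 = (0.043)^3 × [PO4^3-]^2  ⇒  [PO4^3-] = 2.8 × 10^-20 M.
The salt with the lower threshold [PO4^3-] precipitates first: Pb3(PO4)2.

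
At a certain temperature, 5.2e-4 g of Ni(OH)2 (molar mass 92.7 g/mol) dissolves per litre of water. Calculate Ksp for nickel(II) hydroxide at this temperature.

Molar solubility s = (5.2 x 10^-4 g/L) / (92.7 g/mol) = 5.61 x 10^-6 M.
Ni(OH)2(s) <=> Ni^2+ + 2 OH^-
For each mole of Ni(OH)2 that dissolves: [Ni^2+] = s, [OH^-] = 2s.
Ksp = [Ni^2+][OH^-]^2
So Ksp = s × (2s)^2 = 4s^3
Ksp = 4 × (5.61 × 10^-6)^3 = 7.1 × 10^-16

Ksp = 7.1 x 10^-16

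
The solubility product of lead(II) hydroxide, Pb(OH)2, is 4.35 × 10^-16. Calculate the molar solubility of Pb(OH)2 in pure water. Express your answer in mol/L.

s = 4.77e-6 M

Pb(OH)2(s) ⇌ Pb^2+(aq) + 2 OH^-(aq)
Ksp = [Pb^2+][OH^-]^2
With molar solubility s: [Pb^2+] = s, [OH^-] = 2s.
Ksp = s(2s)^2 = 4s^3
s = (4.35 × 10^-16 / 4)^(1/3) = 4.77 × 10^-6 M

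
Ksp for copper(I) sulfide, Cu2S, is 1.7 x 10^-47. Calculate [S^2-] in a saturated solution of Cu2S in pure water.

Cu2S(s) ⇌ 2 Cu^+ + S^2-
Ksp = [Cu^+]^2[S^2-]
If s mol/L of Cu2S dissolves, [Cu^+] = 2s and [S^2-] = s.
Ksp = (2s)^2s = 4s^3
Solving, s = (1.7 x 10^-47/4)^(1/3) = 1.62 × 10^-16 M
[S^2-] = s = 1.6 × 10^-16 M

1.6 × 10^-16 M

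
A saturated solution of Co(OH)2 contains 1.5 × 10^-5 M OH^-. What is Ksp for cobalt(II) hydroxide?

Co(OH)2(s) ⇌ Co^2+(aq) + 2 OH^-(aq)
Stoichiometry gives [Co^2+] = (1/2)[OH^-] = 7.50 × 10^-6 M.
Ksp = [Co^2+][OH^-]^2
Ksp = 7.50 × 10^-6 × (1.5 x 10^-5)^2 = 1.7 × 10^-15

Ksp ≈ 1.7e-15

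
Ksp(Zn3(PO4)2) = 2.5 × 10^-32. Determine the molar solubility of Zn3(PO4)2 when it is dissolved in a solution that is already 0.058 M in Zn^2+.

Zn3(PO4)2(s) ⇌ 3 Zn^2+(aq) + 2 PO4^3-(aq)
Ksp = [Zn^2+]^3[PO4^3-]^2
Let s = moles of Zn3(PO4)2 that dissolve per litre. [Zn^2+] = 0.058 + 3s ≈ 0.058, [PO4^3-] = 2s (since the Zn^2+ already present dominates).
Ksp ≈ (0.058)^3 × (2s)^2
s = 5.7 x 10^-15 M
Check: 3s = 1.7 × 10^-14 ≪ 0.058, so the approximation is valid.

s ≈ 5.7 × 10^-15 M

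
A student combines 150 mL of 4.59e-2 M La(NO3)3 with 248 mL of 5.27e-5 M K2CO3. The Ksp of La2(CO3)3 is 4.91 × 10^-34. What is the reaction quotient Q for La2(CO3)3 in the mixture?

Total volume = 150 + 248 = 398 mL.
[La^3+] = 4.59 × 10^-2 × (150/398) = 1.730 x 10^-2 M
[CO3^2-] = 5.27 × 10^-5 × (248/398) = 3.284 × 10^-5 M
La2(CO3)3(s) ⇌ 2 La^3+ + 3 CO3^2-, so Q = [La^3+]^2[CO3^2-]^3
Q = (1.730 × 10^-2)^2(3.284 × 10^-5)^3 = 1.06 × 10^-17
Q > Ksp, so La2(CO3)3 will precipitate.

1.06 × 10^-17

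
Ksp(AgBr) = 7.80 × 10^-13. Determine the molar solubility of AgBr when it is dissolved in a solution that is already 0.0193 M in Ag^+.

4.04 x 10^-11 M

AgBr(s) ⇌ Ag^+ + Br^-
Ksp = [Ag^+][Br^-]
If s mol/L dissolves here, [Ag^+] = 0.0193 + s ≈ 0.0193, [Br^-] = s (since the Ag^+ already present dominates).
Ksp ≈ 0.0193 × s
s = 4.04 x 10^-11 M
Check: s = 4.0 × 10^-11 ≪ 0.0193, so the approximation is valid.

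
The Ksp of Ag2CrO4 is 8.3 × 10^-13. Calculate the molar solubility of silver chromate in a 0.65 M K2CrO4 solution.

Ag2CrO4(s) ⇌ 2 Ag^+(aq) + CrO4^2-(aq)
Ksp = [Ag^+]^2[CrO4^2-]
Let s be the molar solubility in this solution. [Ag^+] = 2s, [CrO4^2-] = 0.65 + s ≈ 0.65 (common-ion effect: CrO4^2- is already 0.65 M).
Ksp ≈ (2s)^2 × 0.65
s = 5.7 × 10^-7 M
Check: s = 5.7 × 10^-7 ≪ 0.65, so the approximation is valid.

s = 5.7e-7 M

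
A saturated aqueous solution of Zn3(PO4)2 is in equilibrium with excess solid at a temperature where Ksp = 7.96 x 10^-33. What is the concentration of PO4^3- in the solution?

2.98 x 10^-7 M

Zn3(PO4)2(s) ⇌ 3 Zn^2+(aq) + 2 PO4^3-(aq)
Ksp = [Zn^2+]^3[PO4^3-]^2
With molar solubility s: [Zn^2+] = 3s, [PO4^3-] = 2s.
So Ksp = (3s)^3 × (2s)^2 = 108s^5
s^5 = 7.96 x 10^-33 / 108, so s = 1.491 x 10^-7 M
[PO4^3-] = 2s = 2.98 × 10^-7 M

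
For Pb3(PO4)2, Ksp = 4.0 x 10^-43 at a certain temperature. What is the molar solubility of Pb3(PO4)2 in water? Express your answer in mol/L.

Pb3(PO4)2(s) <=> 3 Pb^2+ + 2 PO4^3-
Ksp = [Pb^2+]^3[PO4^3-]^2
Let s = molar solubility. Then [Pb^2+] = 3s and [PO4^3-] = 2s.
So Ksp = (3s)^3 × (2s)^2 = 108s^5
Solving, s = (4.0 x 10^-43/108)^(1/5) = 1.3 x 10^-9 M

1.3 x 10^-9 M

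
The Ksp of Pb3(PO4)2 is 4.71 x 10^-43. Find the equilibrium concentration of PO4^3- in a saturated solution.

2.69 x 10^-9 M

Pb3(PO4)2(s) ⇌ 3 Pb^2+(aq) + 2 PO4^3-(aq)
Ksp = [Pb^2+]^3[PO4^3-]^2
For each mole of Pb3(PO4)2 that dissolves: [Pb^2+] = 3s, [PO4^3-] = 2s.
Substituting: Ksp = (3s)^3(2s)^2 = 108s^5
s^5 = 4.71 x 10^-43 / 108, so s = 1.343 × 10^-9 M
[PO4^3-] = 2s = 2.69 × 10^-9 M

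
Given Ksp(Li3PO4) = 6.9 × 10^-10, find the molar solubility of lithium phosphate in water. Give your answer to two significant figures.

2.2 × 10^-3 M

Li3PO4(s) <=> 3 Li^+ + PO4^3-
Ksp = [Li^+]^3[PO4^3-]
Let s = molar solubility. Then [Li^+] = 3s and [PO4^3-] = s.
Substituting: Ksp = (3s)^3s = 27s^4
s = (6.9 × 10^-10 / 27)^(1/4) = 2.2 × 10^-3 M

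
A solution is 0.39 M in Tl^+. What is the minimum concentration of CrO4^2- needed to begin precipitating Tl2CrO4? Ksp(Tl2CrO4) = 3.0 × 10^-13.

2.0 x 10^-12 M

Tl2CrO4(s) ⇌ 2 Tl^+(aq) + CrO4^2-(aq)
Ksp = [Tl^+]^2[CrO4^2-]
Precipitation begins when Q = Ksp. With [Tl^+] = 0.39 M:
3.0 × 10^-13 = (0.39)^2 × [CrO4^2-]
[CrO4^2-] = (3.0 × 10^-13 / 1.52 × 10^-1) = 2.0 × 10^-12 M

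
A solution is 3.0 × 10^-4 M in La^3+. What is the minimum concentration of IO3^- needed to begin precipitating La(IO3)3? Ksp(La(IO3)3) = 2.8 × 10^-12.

2.1e-3 M

La(IO3)3(s) <=> La^3+(aq) + 3 IO3^-(aq)
Ksp = [La^3+][IO3^-]^3
Precipitation begins when Q = Ksp. With [La^3+] = 3.0 × 10^-4 M:
2.8 × 10^-12 = (3.0 × 10^-4) × [IO3^-]^3
[IO3^-] = (2.8 × 10^-12 / 3.0 × 10^-4)^(1/3) = 2.1 × 10^-3 M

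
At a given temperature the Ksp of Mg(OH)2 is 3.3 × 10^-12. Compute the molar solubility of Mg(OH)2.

s ≈ 9.4e-5 M

Mg(OH)2(s) ⇌ Mg^2+(aq) + 2 OH^-(aq)
Ksp = [Mg^2+][OH^-]^2
If s mol/L of Mg(OH)2 dissolves, [Mg^2+] = s and [OH^-] = 2s.
Substituting: Ksp = s(2s)^2 = 4s^3
s = (3.3 × 10^-12 / 4)^(1/3) = 9.4 × 10^-5 M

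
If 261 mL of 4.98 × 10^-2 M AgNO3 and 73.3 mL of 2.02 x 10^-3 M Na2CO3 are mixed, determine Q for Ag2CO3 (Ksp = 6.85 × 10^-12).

Q ≈ 6.70 x 10^-7

Total volume = 261 + 73.3 = 334.3 mL.
[Ag^+] = 4.98 × 10^-2 × (261/334.3) = 3.888 × 10^-2 M
[CO3^2-] = 2.02 x 10^-3 × (73.3/334.3) = 4.429 × 10^-4 M
Ag2CO3(s) <=> 2 Ag^+ + CO3^2-, so Q = [Ag^+]^2[CO3^2-]
Q = (3.888 × 10^-2)^2(4.429 × 10^-4) = 6.70 × 10^-7
Q > Ksp, so Ag2CO3 will precipitate.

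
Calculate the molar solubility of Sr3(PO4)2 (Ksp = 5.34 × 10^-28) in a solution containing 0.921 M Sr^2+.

Sr3(PO4)2(s) ⇌ 3 Sr^2+ + 2 PO4^3-
Ksp = [Sr^2+]^3[PO4^3-]^2
Let s be the molar solubility in this solution. [Sr^2+] = 0.921 + 3s ≈ 0.921, [PO4^3-] = 2s (common-ion effect: Sr^2+ is already 0.921 M).
Ksp ≈ (0.921)^3 × (2s)^2
s = 1.31 × 10^-14 M
Check: 3s = 3.9 × 10^-14 ≪ 0.921, so the approximation is valid.

1.31e-14 M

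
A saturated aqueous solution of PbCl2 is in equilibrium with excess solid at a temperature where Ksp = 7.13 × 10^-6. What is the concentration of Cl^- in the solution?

PbCl2(s) ⇌ Pb^2+(aq) + 2 Cl^-(aq)
Ksp = [Pb^2+][Cl^-]^2
Let s = molar solubility. Then [Pb^2+] = s and [Cl^-] = 2s.
So Ksp = s × (2s)^2 = 4s^3
s^3 = 7.13 × 10^-6 / 4, so s = 1.212 × 10^-2 M
[Cl^-] = 2s = 2.42 × 10^-2 M

[Cl^-] = 2.42 × 10^-2 M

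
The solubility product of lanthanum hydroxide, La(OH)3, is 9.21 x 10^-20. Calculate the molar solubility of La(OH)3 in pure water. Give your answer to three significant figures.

s ≈ 7.64e-6 M

La(OH)3(s) <=> La^3+ + 3 OH^-
Ksp = [La^3+][OH^-]^3
If s mol/L of La(OH)3 dissolves, [La^3+] = s and [OH^-] = 3s.
Substituting: Ksp = s(3s)^3 = 27s^4
Solving, s = (9.21 x 10^-20/27)^(1/4) = 7.64 × 10^-6 M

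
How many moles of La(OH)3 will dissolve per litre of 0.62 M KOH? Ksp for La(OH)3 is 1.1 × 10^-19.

La(OH)3(s) ⇌ La^3+(aq) + 3 OH^-(aq)
Ksp = [La^3+][OH^-]^3
Let s be the molar solubility in this solution. [La^3+] = s, [OH^-] = 0.62 + 3s ≈ 0.62 (since OH^- from KOH dominates).
Ksp ≈ s × (0.62)^3
s = 4.6 × 10^-19 M
Check: 3s = 1.4 x 10^-18 ≪ 0.62, so the approximation is valid.

s = 4.6 x 10^-19 M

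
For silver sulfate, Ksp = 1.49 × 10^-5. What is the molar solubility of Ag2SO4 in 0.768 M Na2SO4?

Ag2SO4(s) <=> 2 Ag^+(aq) + SO4^2-(aq)
Ksp = [Ag^+]^2[SO4^2-]
Let s be the molar solubility in this solution. [Ag^+] = 2s, [SO4^2-] = 0.768 + s ≈ 0.768 (common-ion effect: SO4^2- is already 0.768 M).
Ksp ≈ (2s)^2 × 0.768
s = 2.20 x 10^-3 M
Check: s = 2.2 x 10^-3 ≪ 0.768, so the approximation is valid.

s = 2.20 × 10^-3 M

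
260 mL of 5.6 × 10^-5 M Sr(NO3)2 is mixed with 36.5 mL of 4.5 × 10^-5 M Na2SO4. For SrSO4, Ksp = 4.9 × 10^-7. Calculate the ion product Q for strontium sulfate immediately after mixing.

Q ≈ 2.7e-10

Total volume = 260 + 36.5 = 296.5 mL.
[Sr^2+] = 5.6 × 10^-5 × (260/296.5) = 4.91 × 10^-5 M
[SO4^2-] = 4.5 × 10^-5 × (36.5/296.5) = 5.54 x 10^-6 M
SrSO4(s) ⇌ Sr^2+ + SO4^2-, so Q = [Sr^2+][SO4^2-]
Q = (4.91 × 10^-5)(5.54 x 10^-6) = 2.7 x 10^-10
Q < Ksp, so no precipitate of SrSO4 forms.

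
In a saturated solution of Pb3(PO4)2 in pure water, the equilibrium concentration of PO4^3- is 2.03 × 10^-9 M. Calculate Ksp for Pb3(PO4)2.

Ksp = 1.16e-43

Pb3(PO4)2(s) ⇌ 3 Pb^2+(aq) + 2 PO4^3-(aq)
Stoichiometry gives [Pb^2+] = (3/2)[PO4^3-] = 3.045 × 10^-9 M.
Ksp = [Pb^2+]^3[PO4^3-]^2
Ksp = (3.045 x 10^-9)^3 × (2.03 x 10^-9)^2 = 1.16 × 10^-43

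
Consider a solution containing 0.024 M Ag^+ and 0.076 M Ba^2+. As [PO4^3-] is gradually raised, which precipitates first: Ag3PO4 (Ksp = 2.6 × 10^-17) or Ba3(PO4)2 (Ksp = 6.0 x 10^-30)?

Ba3(PO4)2

Precipitation of each salt starts when its ion product equals its Ksp.
For Ag3PO4: 2.6 × 10^-17 = (0.024)^3 × [PO4^3-]  ⇒  [PO4^3-] = 1.9 × 10^-12 M.
For Ba3(PO4)2: 6.0 x 10^-30 = (0.076)^3 × [PO4^3-]^2  ⇒  [PO4^3-] = 1.2 x 10^-13 M.
The salt with the lower threshold [PO4^3-] precipitates first: Ba3(PO4)2.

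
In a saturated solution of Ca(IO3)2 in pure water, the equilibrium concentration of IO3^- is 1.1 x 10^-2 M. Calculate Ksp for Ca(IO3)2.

6.7e-7

Ca(IO3)2(s) ⇌ Ca^2+(aq) + 2 IO3^-(aq)
Stoichiometry gives [Ca^2+] = (1/2)[IO3^-] = 5.50 x 10^-3 M.
Ksp = [Ca^2+][IO3^-]^2
Ksp = 5.50 × 10^-3 × (1.1 × 10^-2)^2 = 6.7 × 10^-7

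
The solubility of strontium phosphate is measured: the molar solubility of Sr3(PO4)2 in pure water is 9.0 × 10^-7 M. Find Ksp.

6.4 × 10^-29

Sr3(PO4)2(s) <=> 3 Sr^2+(aq) + 2 PO4^3-(aq)
With molar solubility s: [Sr^2+] = 3s, [PO4^3-] = 2s.
Ksp = [Sr^2+]^3[PO4^3-]^2
Ksp = (3s)^3(2s)^2 = 108s^5
Ksp = 108 × (9.0 x 10^-7)^5 = 6.4 × 10^-29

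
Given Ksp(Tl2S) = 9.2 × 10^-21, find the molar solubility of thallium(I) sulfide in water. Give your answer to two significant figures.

1.3 × 10^-7 M

Tl2S(s) ⇌ 2 Tl^+(aq) + S^2-(aq)
Ksp = [Tl^+]^2[S^2-]
Let s = molar solubility. Then [Tl^+] = 2s and [S^2-] = s.
So Ksp = (2s)^2 × s = 4s^3
s = (9.2 × 10^-21 / 4)^(1/3) = 1.3 × 10^-7 M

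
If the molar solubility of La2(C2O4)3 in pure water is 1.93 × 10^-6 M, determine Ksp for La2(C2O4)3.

La2(C2O4)3(s) ⇌ 2 La^3+ + 3 C2O4^2-
For each mole of La2(C2O4)3 that dissolves: [La^3+] = 2s, [C2O4^2-] = 3s.
Ksp = [La^3+]^2[C2O4^2-]^3
So Ksp = (2s)^2 × (3s)^3 = 108s^5
With s = 1.93 x 10^-6: Ksp = 2.89 × 10^-27

Ksp ≈ 2.89 × 10^-27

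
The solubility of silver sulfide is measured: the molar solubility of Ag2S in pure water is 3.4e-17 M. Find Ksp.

Ag2S(s) ⇌ 2 Ag^+ + S^2-
If s mol/L of Ag2S dissolves, [Ag^+] = 2s and [S^2-] = s.
Ksp = [Ag^+]^2[S^2-]
Ksp = (2s)^2s = 4s^3
Ksp = 4 × (3.4 × 10^-17)^3 = 1.6 × 10^-49

Ksp ≈ 1.6e-49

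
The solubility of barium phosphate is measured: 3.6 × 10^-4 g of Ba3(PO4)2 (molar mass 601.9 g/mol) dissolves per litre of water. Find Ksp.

Molar solubility s = (3.6 × 10^-4 g/L) / (601.9 g/mol) = 5.98 × 10^-7 M.
Ba3(PO4)2(s) ⇌ 3 Ba^2+(aq) + 2 PO4^3-(aq)
For each mole of Ba3(PO4)2 that dissolves: [Ba^2+] = 3s, [PO4^3-] = 2s.
Ksp = [Ba^2+]^3[PO4^3-]^2
Ksp = (3s)^3(2s)^2 = 108s^5
Ksp = 108 × (5.98 × 10^-7)^5 = 8.3 × 10^-30

8.3 × 10^-30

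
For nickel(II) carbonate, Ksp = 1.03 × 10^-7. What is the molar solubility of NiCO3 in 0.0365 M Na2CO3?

s = 2.82 × 10^-6 M

NiCO3(s) ⇌ Ni^2+ + CO3^2-
Ksp = [Ni^2+][CO3^2-]
If s mol/L dissolves here, [Ni^2+] = s, [CO3^2-] = 0.0365 + s ≈ 0.0365 (common-ion effect: CO3^2- is already 0.0365 M).
Ksp ≈ s × 0.0365
s = 2.82 × 10^-6 M
Check: s = 2.8 x 10^-6 ≪ 0.0365, so the approximation is valid.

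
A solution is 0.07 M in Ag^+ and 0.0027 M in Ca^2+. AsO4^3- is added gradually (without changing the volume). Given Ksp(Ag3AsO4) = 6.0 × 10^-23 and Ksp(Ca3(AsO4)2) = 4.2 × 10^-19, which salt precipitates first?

Ag3AsO4

Each salt begins to precipitate when Q = Ksp, i.e. when [AsO4^3-] reaches its threshold.
For Ag3AsO4: 6.0 × 10^-23 = (0.07)^3 × [AsO4^3-]  ⇒  [AsO4^3-] = 1.7 x 10^-19 M.
For Ca3(AsO4)2: 4.2 × 10^-19 = (0.0027)^3 × [AsO4^3-]^2  ⇒  [AsO4^3-] = 4.6 × 10^-6 M.
The salt with the lower threshold [AsO4^3-] precipitates first: Ag3AsO4.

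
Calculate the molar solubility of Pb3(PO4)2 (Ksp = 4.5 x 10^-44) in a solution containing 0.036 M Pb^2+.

Pb3(PO4)2(s) ⇌ 3 Pb^2+(aq) + 2 PO4^3-(aq)
Ksp = [Pb^2+]^3[PO4^3-]^2
Let s = moles of Pb3(PO4)2 that dissolve per litre. [Pb^2+] = 0.036 + 3s ≈ 0.036, [PO4^3-] = 2s (since the Pb^2+ already present dominates).
Ksp ≈ (0.036)^3 × (2s)^2
s = 1.6 x 10^-20 M
Check: 3s = 4.7 × 10^-20 ≪ 0.036, so the approximation is valid.

1.6 × 10^-20 M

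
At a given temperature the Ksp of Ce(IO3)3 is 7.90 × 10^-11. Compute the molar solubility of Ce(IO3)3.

s ≈ 1.31e-3 M

Ce(IO3)3(s) <=> Ce^3+ + 3 IO3^-
Ksp = [Ce^3+][IO3^-]^3
If s mol/L of Ce(IO3)3 dissolves, [Ce^3+] = s and [IO3^-] = 3s.
Ksp = s(3s)^3 = 27s^4
s = (7.90 × 10^-11 / 27)^(1/4) = 1.31 × 10^-3 M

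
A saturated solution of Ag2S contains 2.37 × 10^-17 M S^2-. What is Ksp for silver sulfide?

5.32 × 10^-50

Ag2S(s) <=> 2 Ag^+(aq) + S^2-(aq)
Stoichiometry gives [Ag^+] = (2/1)[S^2-] = 4.740 x 10^-17 M.
Ksp = [Ag^+]^2[S^2-]
Ksp = (4.740 x 10^-17)^2 × 2.37 × 10^-17 = 5.32 × 10^-50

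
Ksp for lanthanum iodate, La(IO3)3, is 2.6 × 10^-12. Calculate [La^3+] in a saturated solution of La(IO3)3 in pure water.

La(IO3)3(s) <=> La^3+(aq) + 3 IO3^-(aq)
Ksp = [La^3+][IO3^-]^3
With molar solubility s: [La^3+] = s, [IO3^-] = 3s.
Substituting: Ksp = s(3s)^3 = 27s^4
Solving, s = (2.6 × 10^-12/27)^(1/4) = 5.57 × 10^-4 M
[La^3+] = s = 5.6 x 10^-4 M

5.6 × 10^-4 M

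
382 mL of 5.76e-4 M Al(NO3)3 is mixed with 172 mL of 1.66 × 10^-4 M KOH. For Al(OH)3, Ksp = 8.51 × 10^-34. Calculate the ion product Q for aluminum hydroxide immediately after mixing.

5.44 × 10^-17

Total volume = 382 + 172 = 554 mL.
[Al^3+] = 5.76 x 10^-4 × (382/554) = 3.972 × 10^-4 M
[OH^-] = 1.66 × 10^-4 × (172/554) = 5.154 × 10^-5 M
Al(OH)3(s) ⇌ Al^3+(aq) + 3 OH^-(aq), so Q = [Al^3+][OH^-]^3
Q = (3.972 × 10^-4)(5.154 x 10^-5)^3 = 5.44 x 10^-17
Q > Ksp, so Al(OH)3 will precipitate.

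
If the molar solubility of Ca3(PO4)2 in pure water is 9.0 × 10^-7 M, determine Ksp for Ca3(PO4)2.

Ksp ≈ 6.4e-29

Ca3(PO4)2(s) <=> 3 Ca^2+ + 2 PO4^3-
If s mol/L of Ca3(PO4)2 dissolves, [Ca^2+] = 3s and [PO4^3-] = 2s.
Ksp = [Ca^2+]^3[PO4^3-]^2
Ksp = (3s)^3(2s)^2 = 108s^5
Ksp = 108 × (9.0 × 10^-7)^5 = 6.4 x 10^-29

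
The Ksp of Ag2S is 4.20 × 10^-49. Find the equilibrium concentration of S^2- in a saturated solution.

Ag2S(s) <=> 2 Ag^+ + S^2-
Ksp = [Ag^+]^2[S^2-]
Let s = molar solubility. Then [Ag^+] = 2s and [S^2-] = s.
So Ksp = (2s)^2 × s = 4s^3
s^3 = 4.20 × 10^-49 / 4, so s = 4.718 × 10^-17 M
[S^2-] = s = 4.72 × 10^-17 M

[S^2-] = 4.72 x 10^-17 M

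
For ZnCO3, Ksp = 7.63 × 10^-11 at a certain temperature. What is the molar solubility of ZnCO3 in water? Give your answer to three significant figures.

ZnCO3(s) ⇌ Zn^2+(aq) + CO3^2-(aq)
Ksp = [Zn^2+][CO3^2-]
With molar solubility s: [Zn^2+] = s, [CO3^2-] = s.
Ksp = (s)(s) = s^2
s = (7.63 × 10^-11)^(1/2) = 8.73 × 10^-6 M

s = 8.73 × 10^-6 M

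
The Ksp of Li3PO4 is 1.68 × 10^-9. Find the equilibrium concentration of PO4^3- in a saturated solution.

[PO4^3-] = 2.81 × 10^-3 M

Li3PO4(s) ⇌ 3 Li^+ + PO4^3-
Ksp = [Li^+]^3[PO4^3-]
For each mole of Li3PO4 that dissolves: [Li^+] = 3s, [PO4^3-] = s.
So Ksp = (3s)^3 × s = 27s^4
Solving, s = (1.68 × 10^-9/27)^(1/4) = 2.809 x 10^-3 M
[PO4^3-] = s = 2.81 x 10^-3 M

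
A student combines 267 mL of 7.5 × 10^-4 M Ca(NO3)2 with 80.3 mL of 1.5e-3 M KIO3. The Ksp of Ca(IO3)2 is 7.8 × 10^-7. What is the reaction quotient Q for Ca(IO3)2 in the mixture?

6.9 x 10^-11

Total volume = 267 + 80.3 = 347.3 mL.
[Ca^2+] = 7.5 × 10^-4 × (267/347.3) = 5.77 × 10^-4 M
[IO3^-] = 1.5 × 10^-3 × (80.3/347.3) = 3.47 × 10^-4 M
Ca(IO3)2(s) ⇌ Ca^2+ + 2 IO3^-, so Q = [Ca^2+][IO3^-]^2
Q = (5.77 x 10^-4)(3.47 × 10^-4)^2 = 6.9 × 10^-11
Q < Ksp, so no precipitate of Ca(IO3)2 forms.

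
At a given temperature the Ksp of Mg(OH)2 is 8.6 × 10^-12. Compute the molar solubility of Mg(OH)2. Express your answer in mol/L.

1.3 × 10^-4 M

Mg(OH)2(s) ⇌ Mg^2+(aq) + 2 OH^-(aq)
Ksp = [Mg^2+][OH^-]^2
If s mol/L of Mg(OH)2 dissolves, [Mg^2+] = s and [OH^-] = 2s.
Substituting: Ksp = s(2s)^2 = 4s^3
s^3 = 8.6 × 10^-12 / 4, so s = 1.3 x 10^-4 M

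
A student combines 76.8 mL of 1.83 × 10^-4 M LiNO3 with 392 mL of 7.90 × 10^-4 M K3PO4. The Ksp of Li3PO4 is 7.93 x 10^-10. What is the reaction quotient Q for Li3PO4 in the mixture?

Q ≈ 1.78 × 10^-17

Total volume = 76.8 + 392 = 468.8 mL.
[Li^+] = 1.83 x 10^-4 × (76.8/468.8) = 2.998 x 10^-5 M
[PO4^3-] = 7.90 × 10^-4 × (392/468.8) = 6.606 x 10^-4 M
Li3PO4(s) <=> 3 Li^+(aq) + PO4^3-(aq), so Q = [Li^+]^3[PO4^3-]
Q = (2.998 × 10^-5)^3(6.606 x 10^-4) = 1.78 × 10^-17
Q < Ksp, so no precipitate of Li3PO4 forms.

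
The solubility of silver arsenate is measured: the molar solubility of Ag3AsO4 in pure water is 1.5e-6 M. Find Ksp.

Ksp ≈ 1.4 × 10^-22

Ag3AsO4(s) <=> 3 Ag^+(aq) + AsO4^3-(aq)
Let s = molar solubility. Then [Ag^+] = 3s and [AsO4^3-] = s.
Ksp = [Ag^+]^3[AsO4^3-]
So Ksp = (3s)^3 × s = 27s^4
With s = 1.5 × 10^-6: Ksp = 1.4 x 10^-22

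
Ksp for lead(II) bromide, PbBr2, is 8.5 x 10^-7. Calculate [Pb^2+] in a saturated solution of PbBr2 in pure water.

PbBr2(s) ⇌ Pb^2+ + 2 Br^-
Ksp = [Pb^2+][Br^-]^2
For each mole of PbBr2 that dissolves: [Pb^2+] = s, [Br^-] = 2s.
Ksp = s(2s)^2 = 4s^3
s^3 = 8.5 x 10^-7 / 4, so s = 5.97 × 10^-3 M
[Pb^2+] = s = 6.0 × 10^-3 M

6.0 × 10^-3 M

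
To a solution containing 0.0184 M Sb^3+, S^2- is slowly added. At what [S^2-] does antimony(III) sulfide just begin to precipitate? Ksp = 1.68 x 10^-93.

[S^2-] ≈ 1.71e-30 M

Sb2S3(s) ⇌ 2 Sb^3+(aq) + 3 S^2-(aq)
Ksp = [Sb^3+]^2[S^2-]^3
Precipitation begins when Q = Ksp. With [Sb^3+] = 0.0184 M:
1.68 x 10^-93 = (0.0184)^2 × [S^2-]^3
[S^2-] = (1.68 x 10^-93 / 3.386 x 10^-4)^(1/3) = 1.71 x 10^-30 M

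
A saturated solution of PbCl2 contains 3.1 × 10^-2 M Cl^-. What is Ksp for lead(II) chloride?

PbCl2(s) ⇌ Pb^2+(aq) + 2 Cl^-(aq)
Stoichiometry gives [Pb^2+] = (1/2)[Cl^-] = 1.55 × 10^-2 M.
Ksp = [Pb^2+][Cl^-]^2
Ksp = 1.55 × 10^-2 × (3.1 × 10^-2)^2 = 1.5 x 10^-5

1.5 × 10^-5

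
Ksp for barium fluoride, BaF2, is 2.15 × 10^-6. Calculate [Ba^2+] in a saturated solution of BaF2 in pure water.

BaF2(s) ⇌ Ba^2+ + 2 F^-
Ksp = [Ba^2+][F^-]^2
With molar solubility s: [Ba^2+] = s, [F^-] = 2s.
So Ksp = s × (2s)^2 = 4s^3
s^3 = 2.15 × 10^-6 / 4, so s = 8.131 × 10^-3 M
[Ba^2+] = s = 8.13 × 10^-3 M

[Ba^2+] ≈ 8.13 × 10^-3 M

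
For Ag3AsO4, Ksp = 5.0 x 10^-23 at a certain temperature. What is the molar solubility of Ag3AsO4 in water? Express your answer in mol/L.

Ag3AsO4(s) ⇌ 3 Ag^+ + AsO4^3-
Ksp = [Ag^+]^3[AsO4^3-]
For each mole of Ag3AsO4 that dissolves: [Ag^+] = 3s, [AsO4^3-] = s.
So Ksp = (3s)^3 × s = 27s^4
s^4 = 5.0 x 10^-23 / 27, so s = 1.2 × 10^-6 M

1.2e-6 M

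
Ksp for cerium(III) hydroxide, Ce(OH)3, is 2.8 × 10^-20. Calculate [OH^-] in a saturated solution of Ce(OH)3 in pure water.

Ce(OH)3(s) ⇌ Ce^3+ + 3 OH^-
Ksp = [Ce^3+][OH^-]^3
With molar solubility s: [Ce^3+] = s, [OH^-] = 3s.
So Ksp = s × (3s)^3 = 27s^4
s = (2.8 × 10^-20 / 27)^(1/4) = 5.67 × 10^-6 M
[OH^-] = 3s = 1.7 × 10^-5 M

[OH^-] ≈ 1.7e-5 M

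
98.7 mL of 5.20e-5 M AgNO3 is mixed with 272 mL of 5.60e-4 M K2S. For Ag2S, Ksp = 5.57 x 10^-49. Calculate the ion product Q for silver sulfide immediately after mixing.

Total volume = 98.7 + 272 = 370.7 mL.
[Ag^+] = 5.20 × 10^-5 × (98.7/370.7) = 1.385 × 10^-5 M
[S^2-] = 5.60 × 10^-4 × (272/370.7) = 4.109 x 10^-4 M
Ag2S(s) ⇌ 2 Ag^+ + S^2-, so Q = [Ag^+]^2[S^2-]
Q = (1.385 x 10^-5)^2(4.109 × 10^-4) = 7.88 x 10^-14
Q > Ksp, so Ag2S will precipitate.

Q = 7.88e-14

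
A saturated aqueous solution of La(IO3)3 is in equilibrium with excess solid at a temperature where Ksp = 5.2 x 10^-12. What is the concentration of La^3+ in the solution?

6.6 x 10^-4 M

La(IO3)3(s) <=> La^3+ + 3 IO3^-
Ksp = [La^3+][IO3^-]^3
Let s = molar solubility. Then [La^3+] = s and [IO3^-] = 3s.
Ksp = s(3s)^3 = 27s^4
Solving, s = (5.2 x 10^-12/27)^(1/4) = 6.62 x 10^-4 M
[La^3+] = s = 6.6 × 10^-4 M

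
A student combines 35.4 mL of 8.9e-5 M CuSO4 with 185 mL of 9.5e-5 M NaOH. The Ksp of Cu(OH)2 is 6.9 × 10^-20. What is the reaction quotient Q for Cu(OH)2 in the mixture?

Q = 9.1 x 10^-14

Total volume = 35.4 + 185 = 220.4 mL.
[Cu^2+] = 8.9 × 10^-5 × (35.4/220.4) = 1.43 x 10^-5 M
[OH^-] = 9.5 × 10^-5 × (185/220.4) = 7.97 x 10^-5 M
Cu(OH)2(s) ⇌ Cu^2+ + 2 OH^-, so Q = [Cu^2+][OH^-]^2
Q = (1.43 × 10^-5)(7.97 × 10^-5)^2 = 9.1 × 10^-14
Q > Ksp, so Cu(OH)2 will precipitate.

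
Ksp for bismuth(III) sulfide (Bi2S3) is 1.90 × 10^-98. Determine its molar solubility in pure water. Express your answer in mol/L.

Bi2S3(s) ⇌ 2 Bi^3+ + 3 S^2-
Ksp = [Bi^3+]^2[S^2-]^3
With molar solubility s: [Bi^3+] = 2s, [S^2-] = 3s.
Substituting: Ksp = (2s)^2(3s)^3 = 108s^5
s^5 = 1.90 × 10^-98 / 108, so s = 1.12 x 10^-20 M

1.12 × 10^-20 M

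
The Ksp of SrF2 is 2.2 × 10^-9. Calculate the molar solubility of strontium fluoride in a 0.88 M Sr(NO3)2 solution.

SrF2(s) ⇌ Sr^2+ + 2 F^-
Ksp = [Sr^2+][F^-]^2
Let s be the molar solubility in this solution. [Sr^2+] = 0.88 + s ≈ 0.88, [F^-] = 2s (Ksp is small, so little additional dissolves).
Ksp ≈ 0.88 × (2s)^2
s = 2.5 × 10^-5 M
Check: s = 2.5 x 10^-5 ≪ 0.88, so the approximation is valid.

2.5 × 10^-5 M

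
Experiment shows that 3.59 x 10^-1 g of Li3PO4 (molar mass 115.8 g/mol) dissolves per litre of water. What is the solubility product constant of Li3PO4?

Ksp ≈ 2.49 × 10^-9

Molar solubility s = (3.59 × 10^-1 g/L) / (115.8 g/mol) = 3.100 × 10^-3 M.
Li3PO4(s) ⇌ 3 Li^+ + PO4^3-
For each mole of Li3PO4 that dissolves: [Li^+] = 3s, [PO4^3-] = s.
Ksp = [Li^+]^3[PO4^3-]
So Ksp = (3s)^3 × s = 27s^4
Ksp = 27 × (3.100 x 10^-3)^4 = 2.49 x 10^-9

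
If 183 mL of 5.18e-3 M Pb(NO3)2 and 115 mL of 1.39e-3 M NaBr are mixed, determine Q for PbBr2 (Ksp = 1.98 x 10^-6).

Q = 9.15 x 10^-10

Total volume = 183 + 115 = 298 mL.
[Pb^2+] = 5.18 x 10^-3 × (183/298) = 3.181 × 10^-3 M
[Br^-] = 1.39 × 10^-3 × (115/298) = 5.364 x 10^-4 M
PbBr2(s) ⇌ Pb^2+ + 2 Br^-, so Q = [Pb^2+][Br^-]^2
Q = (3.181 × 10^-3)(5.364 × 10^-4)^2 = 9.15 x 10^-10
Q < Ksp, so no precipitate of PbBr2 forms.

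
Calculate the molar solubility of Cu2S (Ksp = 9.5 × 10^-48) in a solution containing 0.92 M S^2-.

Cu2S(s) ⇌ 2 Cu^+(aq) + S^2-(aq)
Ksp = [Cu^+]^2[S^2-]
Let s = moles of Cu2S that dissolve per litre. [Cu^+] = 2s, [S^2-] = 0.92 + s ≈ 0.92 (common-ion effect: S^2- is already 0.92 M).
Ksp ≈ (2s)^2 × 0.92
s = 1.6 × 10^-24 M
Check: s = 1.6 × 10^-24 ≪ 0.92, so the approximation is valid.

1.6 × 10^-24 M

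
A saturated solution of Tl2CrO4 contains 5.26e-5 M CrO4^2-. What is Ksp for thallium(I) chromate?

Tl2CrO4(s) ⇌ 2 Tl^+(aq) + CrO4^2-(aq)
Stoichiometry gives [Tl^+] = (2/1)[CrO4^2-] = 1.052 x 10^-4 M.
Ksp = [Tl^+]^2[CrO4^2-]
Ksp = (1.052 x 10^-4)^2 × 5.26 × 10^-5 = 5.82 × 10^-13

Ksp ≈ 5.82 x 10^-13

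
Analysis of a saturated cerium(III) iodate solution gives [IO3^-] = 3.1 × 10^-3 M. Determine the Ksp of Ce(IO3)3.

Ce(IO3)3(s) <=> Ce^3+ + 3 IO3^-
Stoichiometry gives [Ce^3+] = (1/3)[IO3^-] = 1.03 × 10^-3 M.
Ksp = [Ce^3+][IO3^-]^3
Ksp = 1.03 × 10^-3 × (3.1 × 10^-3)^3 = 3.1 × 10^-11

Ksp = 3.1 × 10^-11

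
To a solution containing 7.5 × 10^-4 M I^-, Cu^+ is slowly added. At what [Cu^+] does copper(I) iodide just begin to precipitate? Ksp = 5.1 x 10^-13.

6.8e-10 M

CuI(s) ⇌ Cu^+ + I^-
Ksp = [Cu^+][I^-]
Precipitation begins when Q = Ksp. With [I^-] = 7.5 × 10^-4 M:
5.1 x 10^-13 = (7.5 × 10^-4) × [Cu^+]
[Cu^+] = (5.1 x 10^-13 / 7.5 × 10^-4) = 6.8 × 10^-10 M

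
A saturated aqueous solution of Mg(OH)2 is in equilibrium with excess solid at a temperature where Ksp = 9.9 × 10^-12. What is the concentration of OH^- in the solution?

[OH^-] ≈ 2.7e-4 M

Mg(OH)2(s) <=> Mg^2+ + 2 OH^-
Ksp = [Mg^2+][OH^-]^2
Let s = molar solubility. Then [Mg^2+] = s and [OH^-] = 2s.
Substituting: Ksp = s(2s)^2 = 4s^3
Solving, s = (9.9 × 10^-12/4)^(1/3) = 1.35 x 10^-4 M
[OH^-] = 2s = 2.7 x 10^-4 M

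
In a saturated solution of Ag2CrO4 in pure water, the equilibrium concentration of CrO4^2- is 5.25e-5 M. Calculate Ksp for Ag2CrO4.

Ag2CrO4(s) ⇌ 2 Ag^+ + CrO4^2-
Stoichiometry gives [Ag^+] = (2/1)[CrO4^2-] = 1.050 × 10^-4 M.
Ksp = [Ag^+]^2[CrO4^2-]
Ksp = (1.050 x 10^-4)^2 × 5.25 x 10^-5 = 5.79 × 10^-13

Ksp ≈ 5.79e-13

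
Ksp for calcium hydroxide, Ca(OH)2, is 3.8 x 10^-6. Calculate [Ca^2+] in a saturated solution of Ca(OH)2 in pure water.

Ca(OH)2(s) ⇌ Ca^2+ + 2 OH^-
Ksp = [Ca^2+][OH^-]^2
With molar solubility s: [Ca^2+] = s, [OH^-] = 2s.
Ksp = s(2s)^2 = 4s^3
s^3 = 3.8 x 10^-6 / 4, so s = 9.83 x 10^-3 M
[Ca^2+] = s = 9.8 × 10^-3 M

9.8 × 10^-3 M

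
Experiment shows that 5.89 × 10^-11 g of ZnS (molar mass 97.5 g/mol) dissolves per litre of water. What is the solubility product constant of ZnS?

Molar solubility s = (5.89 x 10^-11 g/L) / (97.5 g/mol) = 6.041 x 10^-13 M.
ZnS(s) <=> Zn^2+(aq) + S^2-(aq)
With molar solubility s: [Zn^2+] = s, [S^2-] = s.
Ksp = [Zn^2+][S^2-]
Ksp = s^2
With s = 6.041 × 10^-13: Ksp = 3.65 × 10^-25

Ksp ≈ 3.65e-25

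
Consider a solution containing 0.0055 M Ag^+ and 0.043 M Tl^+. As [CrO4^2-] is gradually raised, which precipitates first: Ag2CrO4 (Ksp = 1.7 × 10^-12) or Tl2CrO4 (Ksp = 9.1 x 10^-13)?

Each salt begins to precipitate when Q = Ksp, i.e. when [CrO4^2-] reaches its threshold.
For Ag2CrO4: 1.7 × 10^-12 = (0.0055)^2 × [CrO4^2-]  ⇒  [CrO4^2-] = 5.6 × 10^-8 M.
For Tl2CrO4: 9.1 x 10^-13 = (0.043)^2 × [CrO4^2-]  ⇒  [CrO4^2-] = 4.9 × 10^-10 M.
The salt with the lower threshold [CrO4^2-] precipitates first: Tl2CrO4.

Tl2CrO4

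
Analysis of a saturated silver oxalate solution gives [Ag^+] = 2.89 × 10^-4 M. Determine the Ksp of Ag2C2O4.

Ag2C2O4(s) ⇌ 2 Ag^+ + C2O4^2-
Stoichiometry gives [C2O4^2-] = (1/2)[Ag^+] = 1.445 × 10^-4 M.
Ksp = [Ag^+]^2[C2O4^2-]
Ksp = (2.89 x 10^-4)^2 × 1.445 × 10^-4 = 1.21 × 10^-11

Ksp = 1.21 x 10^-11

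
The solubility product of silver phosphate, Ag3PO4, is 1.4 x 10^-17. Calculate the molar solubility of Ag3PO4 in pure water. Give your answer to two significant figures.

s = 2.7 × 10^-5 M

Ag3PO4(s) ⇌ 3 Ag^+ + PO4^3-
Ksp = [Ag^+]^3[PO4^3-]
If s mol/L of Ag3PO4 dissolves, [Ag^+] = 3s and [PO4^3-] = s.
Ksp = (3s)^3s = 27s^4
Solving, s = (1.4 x 10^-17/27)^(1/4) = 2.7 × 10^-5 M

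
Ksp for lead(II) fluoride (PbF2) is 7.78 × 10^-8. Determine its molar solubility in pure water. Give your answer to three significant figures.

PbF2(s) <=> Pb^2+(aq) + 2 F^-(aq)
Ksp = [Pb^2+][F^-]^2
For each mole of PbF2 that dissolves: [Pb^2+] = s, [F^-] = 2s.
Substituting: Ksp = s(2s)^2 = 4s^3
s^3 = 7.78 × 10^-8 / 4, so s = 2.69 × 10^-3 M

2.69e-3 M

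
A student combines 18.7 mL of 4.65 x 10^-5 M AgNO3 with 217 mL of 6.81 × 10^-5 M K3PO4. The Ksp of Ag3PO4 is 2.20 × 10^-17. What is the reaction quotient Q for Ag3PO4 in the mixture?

3.15e-21

Total volume = 18.7 + 217 = 235.7 mL.
[Ag^+] = 4.65 × 10^-5 × (18.7/235.7) = 3.689 × 10^-6 M
[PO4^3-] = 6.81 × 10^-5 × (217/235.7) = 6.270 × 10^-5 M
Ag3PO4(s) ⇌ 3 Ag^+(aq) + PO4^3-(aq), so Q = [Ag^+]^3[PO4^3-]
Q = (3.689 × 10^-6)^3(6.270 × 10^-5) = 3.15 × 10^-21
Q < Ksp, so no precipitate of Ag3PO4 forms.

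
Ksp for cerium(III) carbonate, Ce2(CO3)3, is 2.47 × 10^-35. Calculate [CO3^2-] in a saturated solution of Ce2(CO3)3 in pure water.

[CO3^2-] = 1.41 × 10^-7 M

Ce2(CO3)3(s) <=> 2 Ce^3+(aq) + 3 CO3^2-(aq)
Ksp = [Ce^3+]^2[CO3^2-]^3
Let s = molar solubility. Then [Ce^3+] = 2s and [CO3^2-] = 3s.
Ksp = (2s)^2(3s)^3 = 108s^5
s^5 = 2.47 × 10^-35 / 108, so s = 4.697 x 10^-8 M
[CO3^2-] = 3s = 1.41 x 10^-7 M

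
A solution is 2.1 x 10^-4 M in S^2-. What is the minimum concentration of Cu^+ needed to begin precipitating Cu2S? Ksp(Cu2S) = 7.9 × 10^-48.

1.9 × 10^-22 M

Cu2S(s) ⇌ 2 Cu^+ + S^2-
Ksp = [Cu^+]^2[S^2-]
Precipitation begins when Q = Ksp. With [S^2-] = 2.1 x 10^-4 M:
7.9 × 10^-48 = (2.1 x 10^-4) × [Cu^+]^2
[Cu^+] = (7.9 × 10^-48 / 2.1 × 10^-4)^(1/2) = 1.9 × 10^-22 M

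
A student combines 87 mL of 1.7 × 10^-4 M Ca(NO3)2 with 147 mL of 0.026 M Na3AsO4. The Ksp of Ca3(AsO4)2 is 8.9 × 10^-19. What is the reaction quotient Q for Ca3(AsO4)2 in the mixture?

Total volume = 87 + 147 = 234 mL.
[Ca^2+] = 1.7 x 10^-4 × (87/234) = 6.32 × 10^-5 M
[AsO4^3-] = 2.6 x 10^-2 × (147/234) = 1.63 × 10^-2 M
Ca3(AsO4)2(s) ⇌ 3 Ca^2+(aq) + 2 AsO4^3-(aq), so Q = [Ca^2+]^3[AsO4^3-]^2
Q = (6.32 x 10^-5)^3(1.63 × 10^-2)^2 = 6.7 × 10^-17
Q > Ksp, so Ca3(AsO4)2 will precipitate.

Q ≈ 6.7 × 10^-17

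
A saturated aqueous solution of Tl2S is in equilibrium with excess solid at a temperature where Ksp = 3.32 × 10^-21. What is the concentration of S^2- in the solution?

Tl2S(s) ⇌ 2 Tl^+ + S^2-
Ksp = [Tl^+]^2[S^2-]
Let s = molar solubility. Then [Tl^+] = 2s and [S^2-] = s.
Ksp = (2s)^2s = 4s^3
Solving, s = (3.32 × 10^-21/4)^(1/3) = 9.398 × 10^-8 M
[S^2-] = s = 9.40 x 10^-8 M

[S^2-] = 9.40e-8 M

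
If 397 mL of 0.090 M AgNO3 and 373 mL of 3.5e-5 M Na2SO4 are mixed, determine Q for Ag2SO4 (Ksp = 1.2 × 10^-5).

Total volume = 397 + 373 = 770 mL.
[Ag^+] = 9.0 x 10^-2 × (397/770) = 4.64 x 10^-2 M
[SO4^2-] = 3.5 × 10^-5 × (373/770) = 1.70 × 10^-5 M
Ag2SO4(s) <=> 2 Ag^+ + SO4^2-, so Q = [Ag^+]^2[SO4^2-]
Q = (4.64 × 10^-2)^2(1.70 × 10^-5) = 3.7 x 10^-8
Q < Ksp, so no precipitate of Ag2SO4 forms.

3.7 × 10^-8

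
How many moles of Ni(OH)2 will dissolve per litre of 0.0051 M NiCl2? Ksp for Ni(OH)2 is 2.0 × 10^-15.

Ni(OH)2(s) <=> Ni^2+(aq) + 2 OH^-(aq)
Ksp = [Ni^2+][OH^-]^2
Let s = moles of Ni(OH)2 that dissolve per litre. [Ni^2+] = 0.0051 + s ≈ 0.0051, [OH^-] = 2s (Ksp is small, so little additional dissolves).
Ksp ≈ 0.0051 × (2s)^2
s = 3.1 x 10^-7 M
Check: s = 3.1 x 10^-7 ≪ 0.0051, so the approximation is valid.

3.1 x 10^-7 M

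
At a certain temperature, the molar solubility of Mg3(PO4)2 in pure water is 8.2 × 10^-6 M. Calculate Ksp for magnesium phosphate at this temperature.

Mg3(PO4)2(s) ⇌ 3 Mg^2+(aq) + 2 PO4^3-(aq)
For each mole of Mg3(PO4)2 that dissolves: [Mg^2+] = 3s, [PO4^3-] = 2s.
Ksp = [Mg^2+]^3[PO4^3-]^2
Substituting: Ksp = (3s)^3(2s)^2 = 108s^5
With s = 8.2 × 10^-6: Ksp = 4.0 × 10^-24

4.0e-24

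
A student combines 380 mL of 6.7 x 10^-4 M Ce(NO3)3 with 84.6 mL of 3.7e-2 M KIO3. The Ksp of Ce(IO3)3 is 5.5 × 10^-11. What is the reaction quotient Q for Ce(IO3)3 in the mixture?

Q ≈ 1.7 x 10^-10

Total volume = 380 + 84.6 = 464.6 mL.
[Ce^3+] = 6.7 × 10^-4 × (380/464.6) = 5.48 x 10^-4 M
[IO3^-] = 3.7 x 10^-2 × (84.6/464.6) = 6.74 x 10^-3 M
Ce(IO3)3(s) ⇌ Ce^3+(aq) + 3 IO3^-(aq), so Q = [Ce^3+][IO3^-]^3
Q = (5.48 × 10^-4)(6.74 × 10^-3)^3 = 1.7 × 10^-10
Q > Ksp, so Ce(IO3)3 will precipitate.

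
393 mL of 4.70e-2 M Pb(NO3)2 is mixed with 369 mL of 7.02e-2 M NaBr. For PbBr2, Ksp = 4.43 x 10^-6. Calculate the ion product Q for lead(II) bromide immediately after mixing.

Total volume = 393 + 369 = 762 mL.
[Pb^2+] = 4.70 × 10^-2 × (393/762) = 2.424 × 10^-2 M
[Br^-] = 7.02 x 10^-2 × (369/762) = 3.399 × 10^-2 M
PbBr2(s) ⇌ Pb^2+(aq) + 2 Br^-(aq), so Q = [Pb^2+][Br^-]^2
Q = (2.424 × 10^-2)(3.399 × 10^-2)^2 = 2.80 × 10^-5
Q > Ksp, so PbBr2 will precipitate.

2.80 × 10^-5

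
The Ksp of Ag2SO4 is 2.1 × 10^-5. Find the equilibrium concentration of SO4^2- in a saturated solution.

Ag2SO4(s) ⇌ 2 Ag^+ + SO4^2-
Ksp = [Ag^+]^2[SO4^2-]
If s mol/L of Ag2SO4 dissolves, [Ag^+] = 2s and [SO4^2-] = s.
Ksp = (2s)^2s = 4s^3
s^3 = 2.1 × 10^-5 / 4, so s = 1.74 × 10^-2 M
[SO4^2-] = s = 1.7 × 10^-2 M

[SO4^2-] = 0.017 M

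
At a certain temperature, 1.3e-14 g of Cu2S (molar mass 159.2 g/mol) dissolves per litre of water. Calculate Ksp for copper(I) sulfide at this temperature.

Ksp ≈ 2.2 x 10^-48

Molar solubility s = (1.3 × 10^-14 g/L) / (159.2 g/mol) = 8.17 × 10^-17 M.
Cu2S(s) ⇌ 2 Cu^+(aq) + S^2-(aq)
With molar solubility s: [Cu^+] = 2s, [S^2-] = s.
Ksp = [Cu^+]^2[S^2-]
Ksp = (2s)^2s = 4s^3
With s = 8.17 × 10^-17: Ksp = 2.2 × 10^-48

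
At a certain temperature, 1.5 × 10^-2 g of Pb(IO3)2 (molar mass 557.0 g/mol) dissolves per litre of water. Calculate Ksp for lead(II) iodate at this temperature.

Molar solubility s = (1.5 × 10^-2 g/L) / (557.0 g/mol) = 2.69 × 10^-5 M.
Pb(IO3)2(s) ⇌ Pb^2+ + 2 IO3^-
With molar solubility s: [Pb^2+] = s, [IO3^-] = 2s.
Ksp = [Pb^2+][IO3^-]^2
So Ksp = s × (2s)^2 = 4s^3
Ksp = 4 × (2.69 × 10^-5)^3 = 7.8 × 10^-14

7.8 × 10^-14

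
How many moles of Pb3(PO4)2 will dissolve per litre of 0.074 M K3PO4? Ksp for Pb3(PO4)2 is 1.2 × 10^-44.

Pb3(PO4)2(s) <=> 3 Pb^2+(aq) + 2 PO4^3-(aq)
Ksp = [Pb^2+]^3[PO4^3-]^2
Let s be the molar solubility in this solution. [Pb^2+] = 3s, [PO4^3-] = 0.074 + 2s ≈ 0.074 (since PO4^3- from K3PO4 dominates).
Ksp ≈ (3s)^3 × (0.074)^2
s = 4.3 × 10^-15 M
Check: 2s = 8.7 x 10^-15 ≪ 0.074, so the approximation is valid.

s ≈ 4.3e-15 M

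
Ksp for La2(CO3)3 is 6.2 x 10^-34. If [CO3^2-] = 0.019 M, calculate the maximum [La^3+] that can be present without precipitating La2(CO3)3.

La2(CO3)3(s) ⇌ 2 La^3+ + 3 CO3^2-
Ksp = [La^3+]^2[CO3^2-]^3
Precipitation begins when Q = Ksp. With [CO3^2-] = 0.019 M:
6.2 x 10^-34 = (0.019)^3 × [La^3+]^2
[La^3+] = (6.2 x 10^-34 / 6.86 x 10^-6)^(1/2) = 9.5 x 10^-15 M

9.5e-15 M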